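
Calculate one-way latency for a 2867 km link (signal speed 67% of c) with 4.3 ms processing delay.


Speed = 0.67 * 3e5 km/s = 201000 km/s
Propagation delay = 2867 / 201000 = 0.0143 s = 14.2637 ms
Processing delay = 4.3 ms
Total one-way latency = 18.5637 ms


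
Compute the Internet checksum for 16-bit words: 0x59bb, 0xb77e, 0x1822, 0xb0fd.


Sum all words (with carry folding):
+ 0x59bb = 0x59bb
+ 0xb77e = 0x113a
+ 0x1822 = 0x295c
+ 0xb0fd = 0xda59
One's complement: ~0xda59
Checksum = 0x25a6


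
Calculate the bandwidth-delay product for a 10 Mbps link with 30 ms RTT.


BDP = bandwidth * RTT
= 10 Mbps * 30 ms
= 10 * 1e6 * 30 / 1000 bits
= 300000 bits
= 37500 bytes
= 36.6211 KB
BDP = 300000 bits (37500 bytes)


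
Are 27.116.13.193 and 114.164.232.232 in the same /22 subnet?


Mask: 255.255.252.0
27.116.13.193 AND mask = 27.116.12.0
114.164.232.232 AND mask = 114.164.232.0
No, different subnets (27.116.12.0 vs 114.164.232.0)


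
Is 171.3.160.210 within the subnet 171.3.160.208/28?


Subnet network: 171.3.160.208
Test IP AND mask: 171.3.160.208
Yes, 171.3.160.210 is in 171.3.160.208/28


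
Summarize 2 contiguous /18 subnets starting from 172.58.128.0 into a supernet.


Original prefix: /18
Number of subnets: 2 = 2^1
New prefix = 18 - 1 = 17
Supernet: 172.58.128.0/17


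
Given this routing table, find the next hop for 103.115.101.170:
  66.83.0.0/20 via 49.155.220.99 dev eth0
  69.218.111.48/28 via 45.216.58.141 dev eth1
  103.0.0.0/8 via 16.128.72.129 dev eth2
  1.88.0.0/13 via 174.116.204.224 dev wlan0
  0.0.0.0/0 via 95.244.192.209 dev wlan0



Longest prefix match for 103.115.101.170:
  /20 66.83.0.0: no
  /28 69.218.111.48: no
  /8 103.0.0.0: MATCH
  /13 1.88.0.0: no
  /0 0.0.0.0: MATCH
Selected: next-hop 16.128.72.129 via eth2 (matched /8)


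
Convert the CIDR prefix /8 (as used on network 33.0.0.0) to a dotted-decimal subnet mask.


/8 means 8 network bits, 24 host bits
Binary: 11111111000000000000000000000000
Mask: 255.0.0.0


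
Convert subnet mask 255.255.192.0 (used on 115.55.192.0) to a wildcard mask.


Subnet mask: 255.255.192.0
Wildcard = 255.255.255.255 - subnet mask
255 - 255 = 0
255 - 255 = 0
255 - 192 = 63
255 - 0 = 255
Wildcard: 0.0.63.255


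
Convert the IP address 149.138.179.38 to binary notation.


149 = 10010101
138 = 10001010
179 = 10110011
38 = 00100110
Binary: 10010101.10001010.10110011.00100110


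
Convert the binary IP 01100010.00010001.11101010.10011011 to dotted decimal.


01100010 = 98
00010001 = 17
11101010 = 234
10011011 = 155
IP: 98.17.234.155


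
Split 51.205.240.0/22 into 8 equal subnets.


New prefix = 22 + 3 = 25
Each subnet has 128 addresses
  51.205.240.0/25
  51.205.240.128/25
  51.205.241.0/25
  51.205.241.128/25
  51.205.242.0/25
  51.205.242.128/25
  51.205.243.0/25
  51.205.243.128/25
Subnets: 51.205.240.0/25, 51.205.240.128/25, 51.205.241.0/25, 51.205.241.128/25, 51.205.242.0/25, 51.205.242.128/25, 51.205.243.0/25, 51.205.243.128/25


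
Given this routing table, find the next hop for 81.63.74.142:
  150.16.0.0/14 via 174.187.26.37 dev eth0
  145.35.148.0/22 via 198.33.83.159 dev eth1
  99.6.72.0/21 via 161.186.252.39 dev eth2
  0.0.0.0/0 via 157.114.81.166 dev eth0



Longest prefix match for 81.63.74.142:
  /14 150.16.0.0: no
  /22 145.35.148.0: no
  /21 99.6.72.0: no
  /0 0.0.0.0: MATCH
Selected: next-hop 157.114.81.166 via eth0 (matched /0)


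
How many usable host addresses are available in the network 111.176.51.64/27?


Host bits = 32 - 27 = 5
Total addresses = 2^5 = 32
Usable = total - 2 (network and broadcast)
Usable hosts: 30


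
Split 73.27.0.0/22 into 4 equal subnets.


New prefix = 22 + 2 = 24
Each subnet has 256 addresses
  73.27.0.0/24
  73.27.1.0/24
  73.27.2.0/24
  73.27.3.0/24
Subnets: 73.27.0.0/24, 73.27.1.0/24, 73.27.2.0/24, 73.27.3.0/24


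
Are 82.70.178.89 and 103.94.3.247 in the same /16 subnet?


Mask: 255.255.0.0
82.70.178.89 AND mask = 82.70.0.0
103.94.3.247 AND mask = 103.94.0.0
No, different subnets (82.70.0.0 vs 103.94.0.0)


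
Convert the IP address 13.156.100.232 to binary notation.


13 = 00001101
156 = 10011100
100 = 01100100
232 = 11101000
Binary: 00001101.10011100.01100100.11101000


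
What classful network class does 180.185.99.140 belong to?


First octet: 180
Binary: 10110100
10xxxxxx -> Class B (128-191)
Class B, default mask 255.255.0.0 (/16)


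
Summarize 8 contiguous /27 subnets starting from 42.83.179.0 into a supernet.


Original prefix: /27
Number of subnets: 8 = 2^3
New prefix = 27 - 3 = 24
Supernet: 42.83.179.0/24


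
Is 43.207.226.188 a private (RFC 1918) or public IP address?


RFC 1918 private ranges:
  10.0.0.0/8 (10.0.0.0 - 10.255.255.255)
  172.16.0.0/12 (172.16.0.0 - 172.31.255.255)
  192.168.0.0/16 (192.168.0.0 - 192.168.255.255)
Public (not in any RFC 1918 range)


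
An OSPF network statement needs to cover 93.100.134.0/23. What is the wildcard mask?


Subnet mask: 255.255.254.0
Wildcard = 255.255.255.255 - subnet mask
255 - 255 = 0
255 - 255 = 0
255 - 254 = 1
255 - 0 = 255
Wildcard: 0.0.1.255


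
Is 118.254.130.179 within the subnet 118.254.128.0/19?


Subnet network: 118.254.128.0
Test IP AND mask: 118.254.128.0
Yes, 118.254.130.179 is in 118.254.128.0/19


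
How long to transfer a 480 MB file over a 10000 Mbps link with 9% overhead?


Effective throughput = 10000 * (1 - 9/100) = 9100 Mbps
File size in Mb = 480 * 8 = 3840 Mb
Time = 3840 / 9100
Time = 0.422 seconds


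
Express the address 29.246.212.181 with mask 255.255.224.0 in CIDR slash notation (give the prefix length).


Binary: 11111111.11111111.11100000.00000000
Count leading 1s
Prefix: /19


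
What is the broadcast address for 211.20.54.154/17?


Network: 211.20.0.0/17
Host bits = 15
Set all host bits to 1:
Broadcast: 211.20.127.255


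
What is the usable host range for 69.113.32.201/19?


Network: 69.113.32.0
Broadcast: 69.113.63.255
First usable = network + 1
Last usable = broadcast - 1
Range: 69.113.32.1 to 69.113.63.254


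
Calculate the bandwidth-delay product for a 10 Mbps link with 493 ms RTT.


BDP = bandwidth * RTT
= 10 Mbps * 493 ms
= 10 * 1e6 * 493 / 1000 bits
= 4930000 bits
= 616250 bytes
= 601.8066 KB
BDP = 4930000 bits (616250 bytes)


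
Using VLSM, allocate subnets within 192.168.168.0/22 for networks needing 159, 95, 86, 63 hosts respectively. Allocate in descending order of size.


159 hosts -> /24 (254 usable): 192.168.168.0/24
95 hosts -> /25 (126 usable): 192.168.169.0/25
86 hosts -> /25 (126 usable): 192.168.169.128/25
63 hosts -> /25 (126 usable): 192.168.170.0/25
Allocation: 192.168.168.0/24 (159 hosts, 254 usable); 192.168.169.0/25 (95 hosts, 126 usable); 192.168.169.128/25 (86 hosts, 126 usable); 192.168.170.0/25 (63 hosts, 126 usable)


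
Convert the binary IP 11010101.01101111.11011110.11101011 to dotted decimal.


11010101 = 213
01101111 = 111
11011110 = 222
11101011 = 235
IP: 213.111.222.235


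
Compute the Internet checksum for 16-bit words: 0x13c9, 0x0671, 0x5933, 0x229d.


Sum all words (with carry folding):
+ 0x13c9 = 0x13c9
+ 0x0671 = 0x1a3a
+ 0x5933 = 0x736d
+ 0x229d = 0x960a
One's complement: ~0x960a
Checksum = 0x69f5


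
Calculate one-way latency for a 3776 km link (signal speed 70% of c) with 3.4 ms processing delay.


Speed = 0.7 * 3e5 km/s = 210000 km/s
Propagation delay = 3776 / 210000 = 0.018 s = 17.981 ms
Processing delay = 3.4 ms
Total one-way latency = 21.381 ms


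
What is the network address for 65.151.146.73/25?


IP:   01000001.10010111.10010010.01001001
Mask: 11111111.11111111.11111111.10000000
AND operation:
Net:  01000001.10010111.10010010.00000000
Network: 65.151.146.0/25


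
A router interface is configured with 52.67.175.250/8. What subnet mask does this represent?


/8 means 8 network bits, 24 host bits
Binary: 11111111000000000000000000000000
Mask: 255.0.0.0


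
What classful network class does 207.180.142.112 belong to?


First octet: 207
Binary: 11001111
110xxxxx -> Class C (192-223)
Class C, default mask 255.255.255.0 (/24)


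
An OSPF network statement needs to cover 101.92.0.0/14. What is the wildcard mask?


Subnet mask: 255.252.0.0
Wildcard = 255.255.255.255 - subnet mask
255 - 255 = 0
255 - 252 = 3
255 - 0 = 255
255 - 0 = 255
Wildcard: 0.3.255.255


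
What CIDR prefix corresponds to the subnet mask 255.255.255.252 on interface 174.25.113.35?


Binary: 11111111.11111111.11111111.11111100
Count leading 1s
Prefix: /30


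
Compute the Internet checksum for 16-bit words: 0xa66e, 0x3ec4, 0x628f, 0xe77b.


Sum all words (with carry folding):
+ 0xa66e = 0xa66e
+ 0x3ec4 = 0xe532
+ 0x628f = 0x47c2
+ 0xe77b = 0x2f3e
One's complement: ~0x2f3e
Checksum = 0xd0c1


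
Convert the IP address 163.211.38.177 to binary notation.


163 = 10100011
211 = 11010011
38 = 00100110
177 = 10110001
Binary: 10100011.11010011.00100110.10110001


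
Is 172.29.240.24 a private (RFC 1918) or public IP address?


RFC 1918 private ranges:
  10.0.0.0/8 (10.0.0.0 - 10.255.255.255)
  172.16.0.0/12 (172.16.0.0 - 172.31.255.255)
  192.168.0.0/16 (192.168.0.0 - 192.168.255.255)
Private (in 172.16.0.0/12)


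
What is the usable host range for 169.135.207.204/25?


Network: 169.135.207.128
Broadcast: 169.135.207.255
First usable = network + 1
Last usable = broadcast - 1
Range: 169.135.207.129 to 169.135.207.254


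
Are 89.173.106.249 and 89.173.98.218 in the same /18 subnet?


Mask: 255.255.192.0
89.173.106.249 AND mask = 89.173.64.0
89.173.98.218 AND mask = 89.173.64.0
Yes, same subnet (89.173.64.0)


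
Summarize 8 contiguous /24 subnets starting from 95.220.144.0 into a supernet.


Original prefix: /24
Number of subnets: 8 = 2^3
New prefix = 24 - 3 = 21
Supernet: 95.220.144.0/21


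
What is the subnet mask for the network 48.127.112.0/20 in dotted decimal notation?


/20 means 20 network bits, 12 host bits
Binary: 11111111111111111111000000000000
Mask: 255.255.240.0


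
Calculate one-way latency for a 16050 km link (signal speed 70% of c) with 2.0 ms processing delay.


Speed = 0.7 * 3e5 km/s = 210000 km/s
Propagation delay = 16050 / 210000 = 0.0764 s = 76.4286 ms
Processing delay = 2.0 ms
Total one-way latency = 78.4286 ms


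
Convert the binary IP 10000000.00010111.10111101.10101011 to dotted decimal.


10000000 = 128
00010111 = 23
10111101 = 189
10101011 = 171
IP: 128.23.189.171


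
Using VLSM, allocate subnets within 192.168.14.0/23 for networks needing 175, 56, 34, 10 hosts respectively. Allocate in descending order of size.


175 hosts -> /24 (254 usable): 192.168.14.0/24
56 hosts -> /26 (62 usable): 192.168.15.0/26
34 hosts -> /26 (62 usable): 192.168.15.64/26
10 hosts -> /28 (14 usable): 192.168.15.128/28
Allocation: 192.168.14.0/24 (175 hosts, 254 usable); 192.168.15.0/26 (56 hosts, 62 usable); 192.168.15.64/26 (34 hosts, 62 usable); 192.168.15.128/28 (10 hosts, 14 usable)


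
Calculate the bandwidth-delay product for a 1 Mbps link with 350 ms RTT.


BDP = bandwidth * RTT
= 1 Mbps * 350 ms
= 1 * 1e6 * 350 / 1000 bits
= 350000 bits
= 43750 bytes
= 42.7246 KB
BDP = 350000 bits (43750 bytes)


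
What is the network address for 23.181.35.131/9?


IP:   00010111.10110101.00100011.10000011
Mask: 11111111.10000000.00000000.00000000
AND operation:
Net:  00010111.10000000.00000000.00000000
Network: 23.128.0.0/9


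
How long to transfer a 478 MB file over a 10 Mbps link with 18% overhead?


Effective throughput = 10 * (1 - 18/100) = 8.2 Mbps
File size in Mb = 478 * 8 = 3824 Mb
Time = 3824 / 8.2
Time = 466.3415 seconds


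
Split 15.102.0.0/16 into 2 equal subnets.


New prefix = 16 + 1 = 17
Each subnet has 32768 addresses
  15.102.0.0/17
  15.102.128.0/17
Subnets: 15.102.0.0/17, 15.102.128.0/17


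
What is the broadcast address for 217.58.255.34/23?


Network: 217.58.254.0/23
Host bits = 9
Set all host bits to 1:
Broadcast: 217.58.255.255


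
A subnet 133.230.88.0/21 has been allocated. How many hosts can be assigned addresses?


Host bits = 32 - 21 = 11
Total addresses = 2^11 = 2048
Usable = total - 2 (network and broadcast)
Usable hosts: 2046


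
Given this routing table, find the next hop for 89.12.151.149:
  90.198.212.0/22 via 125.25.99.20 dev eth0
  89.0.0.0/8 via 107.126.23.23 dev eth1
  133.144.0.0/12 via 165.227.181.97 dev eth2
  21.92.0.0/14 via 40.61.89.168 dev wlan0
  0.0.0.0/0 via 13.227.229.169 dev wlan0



Longest prefix match for 89.12.151.149:
  /22 90.198.212.0: no
  /8 89.0.0.0: MATCH
  /12 133.144.0.0: no
  /14 21.92.0.0: no
  /0 0.0.0.0: MATCH
Selected: next-hop 107.126.23.23 via eth1 (matched /8)


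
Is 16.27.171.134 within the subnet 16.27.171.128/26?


Subnet network: 16.27.171.128
Test IP AND mask: 16.27.171.128
Yes, 16.27.171.134 is in 16.27.171.128/26


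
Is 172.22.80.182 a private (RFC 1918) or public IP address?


RFC 1918 private ranges:
  10.0.0.0/8 (10.0.0.0 - 10.255.255.255)
  172.16.0.0/12 (172.16.0.0 - 172.31.255.255)
  192.168.0.0/16 (192.168.0.0 - 192.168.255.255)
Private (in 172.16.0.0/12)


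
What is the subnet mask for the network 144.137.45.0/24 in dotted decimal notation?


/24 means 24 network bits, 8 host bits
Binary: 11111111111111111111111100000000
Mask: 255.255.255.0


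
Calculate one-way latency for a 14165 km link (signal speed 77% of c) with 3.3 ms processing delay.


Speed = 0.77 * 3e5 km/s = 231000 km/s
Propagation delay = 14165 / 231000 = 0.0613 s = 61.3203 ms
Processing delay = 3.3 ms
Total one-way latency = 64.6203 ms


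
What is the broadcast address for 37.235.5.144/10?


Network: 37.192.0.0/10
Host bits = 22
Set all host bits to 1:
Broadcast: 37.255.255.255


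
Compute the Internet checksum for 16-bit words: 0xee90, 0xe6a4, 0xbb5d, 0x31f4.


Sum all words (with carry folding):
+ 0xee90 = 0xee90
+ 0xe6a4 = 0xd535
+ 0xbb5d = 0x9093
+ 0x31f4 = 0xc287
One's complement: ~0xc287
Checksum = 0x3d78


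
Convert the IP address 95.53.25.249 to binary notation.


95 = 01011111
53 = 00110101
25 = 00011001
249 = 11111001
Binary: 01011111.00110101.00011001.11111001


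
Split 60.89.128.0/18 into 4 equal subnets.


New prefix = 18 + 2 = 20
Each subnet has 4096 addresses
  60.89.128.0/20
  60.89.144.0/20
  60.89.160.0/20
  60.89.176.0/20
Subnets: 60.89.128.0/20, 60.89.144.0/20, 60.89.160.0/20, 60.89.176.0/20


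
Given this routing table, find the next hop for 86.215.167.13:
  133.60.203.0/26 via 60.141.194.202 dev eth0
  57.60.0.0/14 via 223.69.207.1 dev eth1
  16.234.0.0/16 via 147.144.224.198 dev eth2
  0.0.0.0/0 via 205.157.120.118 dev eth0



Longest prefix match for 86.215.167.13:
  /26 133.60.203.0: no
  /14 57.60.0.0: no
  /16 16.234.0.0: no
  /0 0.0.0.0: MATCH
Selected: next-hop 205.157.120.118 via eth0 (matched /0)


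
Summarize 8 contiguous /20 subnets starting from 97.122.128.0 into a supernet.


Original prefix: /20
Number of subnets: 8 = 2^3
New prefix = 20 - 3 = 17
Supernet: 97.122.128.0/17


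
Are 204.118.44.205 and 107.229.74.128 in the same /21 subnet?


Mask: 255.255.248.0
204.118.44.205 AND mask = 204.118.40.0
107.229.74.128 AND mask = 107.229.72.0
No, different subnets (204.118.40.0 vs 107.229.72.0)


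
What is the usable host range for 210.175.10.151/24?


Network: 210.175.10.0
Broadcast: 210.175.10.255
First usable = network + 1
Last usable = broadcast - 1
Range: 210.175.10.1 to 210.175.10.254


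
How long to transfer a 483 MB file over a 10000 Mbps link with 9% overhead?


Effective throughput = 10000 * (1 - 9/100) = 9100 Mbps
File size in Mb = 483 * 8 = 3864 Mb
Time = 3864 / 9100
Time = 0.4246 seconds


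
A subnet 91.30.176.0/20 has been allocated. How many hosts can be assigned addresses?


Host bits = 32 - 20 = 12
Total addresses = 2^12 = 4096
Usable = total - 2 (network and broadcast)
Usable hosts: 4094


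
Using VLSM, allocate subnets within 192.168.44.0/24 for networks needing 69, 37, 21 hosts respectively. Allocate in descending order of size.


69 hosts -> /25 (126 usable): 192.168.44.0/25
37 hosts -> /26 (62 usable): 192.168.44.128/26
21 hosts -> /27 (30 usable): 192.168.44.192/27
Allocation: 192.168.44.0/25 (69 hosts, 126 usable); 192.168.44.128/26 (37 hosts, 62 usable); 192.168.44.192/27 (21 hosts, 30 usable)


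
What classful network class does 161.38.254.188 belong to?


First octet: 161
Binary: 10100001
10xxxxxx -> Class B (128-191)
Class B, default mask 255.255.0.0 (/16)


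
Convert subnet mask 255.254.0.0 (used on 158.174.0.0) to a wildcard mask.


Subnet mask: 255.254.0.0
Wildcard = 255.255.255.255 - subnet mask
255 - 255 = 0
255 - 254 = 1
255 - 0 = 255
255 - 0 = 255
Wildcard: 0.1.255.255


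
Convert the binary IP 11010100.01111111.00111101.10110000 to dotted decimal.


11010100 = 212
01111111 = 127
00111101 = 61
10110000 = 176
IP: 212.127.61.176


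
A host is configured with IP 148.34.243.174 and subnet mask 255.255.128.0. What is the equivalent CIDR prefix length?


Binary: 11111111.11111111.10000000.00000000
Count leading 1s
Prefix: /17


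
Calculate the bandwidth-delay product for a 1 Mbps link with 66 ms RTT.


BDP = bandwidth * RTT
= 1 Mbps * 66 ms
= 1 * 1e6 * 66 / 1000 bits
= 66000 bits
= 8250 bytes
= 8.0566 KB
BDP = 66000 bits (8250 bytes)


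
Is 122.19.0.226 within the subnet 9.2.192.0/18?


Subnet network: 9.2.192.0
Test IP AND mask: 122.19.0.0
No, 122.19.0.226 is not in 9.2.192.0/18


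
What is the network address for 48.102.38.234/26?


IP:   00110000.01100110.00100110.11101010
Mask: 11111111.11111111.11111111.11000000
AND operation:
Net:  00110000.01100110.00100110.11000000
Network: 48.102.38.192/26


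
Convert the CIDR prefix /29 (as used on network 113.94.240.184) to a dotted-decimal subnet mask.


/29 means 29 network bits, 3 host bits
Binary: 11111111111111111111111111111000
Mask: 255.255.255.248


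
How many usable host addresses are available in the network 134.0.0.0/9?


Host bits = 32 - 9 = 23
Total addresses = 2^23 = 8388608
Usable = total - 2 (network and broadcast)
Usable hosts: 8388606


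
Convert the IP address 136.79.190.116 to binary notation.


136 = 10001000
79 = 01001111
190 = 10111110
116 = 01110100
Binary: 10001000.01001111.10111110.01110100


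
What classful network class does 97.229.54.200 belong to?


First octet: 97
Binary: 01100001
0xxxxxxx -> Class A (1-126)
Class A, default mask 255.0.0.0 (/8)


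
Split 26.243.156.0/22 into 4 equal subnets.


New prefix = 22 + 2 = 24
Each subnet has 256 addresses
  26.243.156.0/24
  26.243.157.0/24
  26.243.158.0/24
  26.243.159.0/24
Subnets: 26.243.156.0/24, 26.243.157.0/24, 26.243.158.0/24, 26.243.159.0/24


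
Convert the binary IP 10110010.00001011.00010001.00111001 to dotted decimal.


10110010 = 178
00001011 = 11
00010001 = 17
00111001 = 57
IP: 178.11.17.57


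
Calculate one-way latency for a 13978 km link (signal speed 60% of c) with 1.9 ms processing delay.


Speed = 0.6 * 3e5 km/s = 180000 km/s
Propagation delay = 13978 / 180000 = 0.0777 s = 77.6556 ms
Processing delay = 1.9 ms
Total one-way latency = 79.5556 ms


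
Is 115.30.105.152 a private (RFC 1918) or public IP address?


RFC 1918 private ranges:
  10.0.0.0/8 (10.0.0.0 - 10.255.255.255)
  172.16.0.0/12 (172.16.0.0 - 172.31.255.255)
  192.168.0.0/16 (192.168.0.0 - 192.168.255.255)
Public (not in any RFC 1918 range)


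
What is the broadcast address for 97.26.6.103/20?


Network: 97.26.0.0/20
Host bits = 12
Set all host bits to 1:
Broadcast: 97.26.15.255


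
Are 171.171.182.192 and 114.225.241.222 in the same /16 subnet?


Mask: 255.255.0.0
171.171.182.192 AND mask = 171.171.0.0
114.225.241.222 AND mask = 114.225.0.0
No, different subnets (171.171.0.0 vs 114.225.0.0)


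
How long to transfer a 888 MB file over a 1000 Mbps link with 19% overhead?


Effective throughput = 1000 * (1 - 19/100) = 810 Mbps
File size in Mb = 888 * 8 = 7104 Mb
Time = 7104 / 810
Time = 8.7704 seconds


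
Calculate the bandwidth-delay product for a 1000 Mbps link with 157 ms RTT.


BDP = bandwidth * RTT
= 1000 Mbps * 157 ms
= 1000 * 1e6 * 157 / 1000 bits
= 157000000 bits
= 19625000 bytes
= 19165.0391 KB
BDP = 157000000 bits (19625000 bytes)


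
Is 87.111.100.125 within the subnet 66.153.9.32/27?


Subnet network: 66.153.9.32
Test IP AND mask: 87.111.100.96
No, 87.111.100.125 is not in 66.153.9.32/27


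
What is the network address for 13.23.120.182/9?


IP:   00001101.00010111.01111000.10110110
Mask: 11111111.10000000.00000000.00000000
AND operation:
Net:  00001101.00000000.00000000.00000000
Network: 13.0.0.0/9


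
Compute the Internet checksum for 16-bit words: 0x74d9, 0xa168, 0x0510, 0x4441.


Sum all words (with carry folding):
+ 0x74d9 = 0x74d9
+ 0xa168 = 0x1642
+ 0x0510 = 0x1b52
+ 0x4441 = 0x5f93
One's complement: ~0x5f93
Checksum = 0xa06c


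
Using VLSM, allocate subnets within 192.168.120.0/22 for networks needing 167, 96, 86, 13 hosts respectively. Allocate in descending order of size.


167 hosts -> /24 (254 usable): 192.168.120.0/24
96 hosts -> /25 (126 usable): 192.168.121.0/25
86 hosts -> /25 (126 usable): 192.168.121.128/25
13 hosts -> /28 (14 usable): 192.168.122.0/28
Allocation: 192.168.120.0/24 (167 hosts, 254 usable); 192.168.121.0/25 (96 hosts, 126 usable); 192.168.121.128/25 (86 hosts, 126 usable); 192.168.122.0/28 (13 hosts, 14 usable)


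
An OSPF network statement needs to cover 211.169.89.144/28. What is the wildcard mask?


Subnet mask: 255.255.255.240
Wildcard = 255.255.255.255 - subnet mask
255 - 255 = 0
255 - 255 = 0
255 - 255 = 0
255 - 240 = 15
Wildcard: 0.0.0.15


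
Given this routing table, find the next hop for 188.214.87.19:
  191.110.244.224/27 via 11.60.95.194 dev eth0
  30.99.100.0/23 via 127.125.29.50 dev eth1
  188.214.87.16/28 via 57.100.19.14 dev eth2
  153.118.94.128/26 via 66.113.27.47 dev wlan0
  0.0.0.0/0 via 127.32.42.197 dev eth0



Longest prefix match for 188.214.87.19:
  /27 191.110.244.224: no
  /23 30.99.100.0: no
  /28 188.214.87.16: MATCH
  /26 153.118.94.128: no
  /0 0.0.0.0: MATCH
Selected: next-hop 57.100.19.14 via eth2 (matched /28)


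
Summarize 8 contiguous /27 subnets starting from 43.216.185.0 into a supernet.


Original prefix: /27
Number of subnets: 8 = 2^3
New prefix = 27 - 3 = 24
Supernet: 43.216.185.0/24


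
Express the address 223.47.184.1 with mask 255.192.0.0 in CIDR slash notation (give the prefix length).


Binary: 11111111.11000000.00000000.00000000
Count leading 1s
Prefix: /10


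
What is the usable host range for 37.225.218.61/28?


Network: 37.225.218.48
Broadcast: 37.225.218.63
First usable = network + 1
Last usable = broadcast - 1
Range: 37.225.218.49 to 37.225.218.62


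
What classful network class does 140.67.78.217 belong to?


First octet: 140
Binary: 10001100
10xxxxxx -> Class B (128-191)
Class B, default mask 255.255.0.0 (/16)


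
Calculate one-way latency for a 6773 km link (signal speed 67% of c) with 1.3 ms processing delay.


Speed = 0.67 * 3e5 km/s = 201000 km/s
Propagation delay = 6773 / 201000 = 0.0337 s = 33.6965 ms
Processing delay = 1.3 ms
Total one-way latency = 34.9965 ms


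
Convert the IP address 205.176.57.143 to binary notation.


205 = 11001101
176 = 10110000
57 = 00111001
143 = 10001111
Binary: 11001101.10110000.00111001.10001111


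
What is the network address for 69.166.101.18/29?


IP:   01000101.10100110.01100101.00010010
Mask: 11111111.11111111.11111111.11111000
AND operation:
Net:  01000101.10100110.01100101.00010000
Network: 69.166.101.16/29


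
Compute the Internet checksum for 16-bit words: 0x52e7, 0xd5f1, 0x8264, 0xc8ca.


Sum all words (with carry folding):
+ 0x52e7 = 0x52e7
+ 0xd5f1 = 0x28d9
+ 0x8264 = 0xab3d
+ 0xc8ca = 0x7408
One's complement: ~0x7408
Checksum = 0x8bf7


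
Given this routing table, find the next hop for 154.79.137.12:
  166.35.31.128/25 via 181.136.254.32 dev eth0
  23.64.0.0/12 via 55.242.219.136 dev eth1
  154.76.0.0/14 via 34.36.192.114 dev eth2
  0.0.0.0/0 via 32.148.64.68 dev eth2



Longest prefix match for 154.79.137.12:
  /25 166.35.31.128: no
  /12 23.64.0.0: no
  /14 154.76.0.0: MATCH
  /0 0.0.0.0: MATCH
Selected: next-hop 34.36.192.114 via eth2 (matched /14)


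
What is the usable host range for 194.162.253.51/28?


Network: 194.162.253.48
Broadcast: 194.162.253.63
First usable = network + 1
Last usable = broadcast - 1
Range: 194.162.253.49 to 194.162.253.62


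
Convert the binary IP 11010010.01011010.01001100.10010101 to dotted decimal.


11010010 = 210
01011010 = 90
01001100 = 76
10010101 = 149
IP: 210.90.76.149


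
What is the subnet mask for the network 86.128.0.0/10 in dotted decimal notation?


/10 means 10 network bits, 22 host bits
Binary: 11111111110000000000000000000000
Mask: 255.192.0.0


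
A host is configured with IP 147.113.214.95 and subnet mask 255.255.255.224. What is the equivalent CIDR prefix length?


Binary: 11111111.11111111.11111111.11100000
Count leading 1s
Prefix: /27


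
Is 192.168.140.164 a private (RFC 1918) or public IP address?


RFC 1918 private ranges:
  10.0.0.0/8 (10.0.0.0 - 10.255.255.255)
  172.16.0.0/12 (172.16.0.0 - 172.31.255.255)
  192.168.0.0/16 (192.168.0.0 - 192.168.255.255)
Private (in 192.168.0.0/16)


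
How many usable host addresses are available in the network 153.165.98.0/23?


Host bits = 32 - 23 = 9
Total addresses = 2^9 = 512
Usable = total - 2 (network and broadcast)
Usable hosts: 510


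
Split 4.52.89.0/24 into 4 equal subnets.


New prefix = 24 + 2 = 26
Each subnet has 64 addresses
  4.52.89.0/26
  4.52.89.64/26
  4.52.89.128/26
  4.52.89.192/26
Subnets: 4.52.89.0/26, 4.52.89.64/26, 4.52.89.128/26, 4.52.89.192/26


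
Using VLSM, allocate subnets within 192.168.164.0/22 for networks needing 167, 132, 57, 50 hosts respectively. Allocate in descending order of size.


167 hosts -> /24 (254 usable): 192.168.164.0/24
132 hosts -> /24 (254 usable): 192.168.165.0/24
57 hosts -> /26 (62 usable): 192.168.166.0/26
50 hosts -> /26 (62 usable): 192.168.166.64/26
Allocation: 192.168.164.0/24 (167 hosts, 254 usable); 192.168.165.0/24 (132 hosts, 254 usable); 192.168.166.0/26 (57 hosts, 62 usable); 192.168.166.64/26 (50 hosts, 62 usable)


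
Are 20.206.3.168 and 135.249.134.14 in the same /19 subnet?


Mask: 255.255.224.0
20.206.3.168 AND mask = 20.206.0.0
135.249.134.14 AND mask = 135.249.128.0
No, different subnets (20.206.0.0 vs 135.249.128.0)


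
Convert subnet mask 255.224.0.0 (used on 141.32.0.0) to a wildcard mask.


Subnet mask: 255.224.0.0
Wildcard = 255.255.255.255 - subnet mask
255 - 255 = 0
255 - 224 = 31
255 - 0 = 255
255 - 0 = 255
Wildcard: 0.31.255.255


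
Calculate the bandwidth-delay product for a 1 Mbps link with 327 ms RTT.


BDP = bandwidth * RTT
= 1 Mbps * 327 ms
= 1 * 1e6 * 327 / 1000 bits
= 327000 bits
= 40875 bytes
= 39.917 KB
BDP = 327000 bits (40875 bytes)


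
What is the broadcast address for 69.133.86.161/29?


Network: 69.133.86.160/29
Host bits = 3
Set all host bits to 1:
Broadcast: 69.133.86.167


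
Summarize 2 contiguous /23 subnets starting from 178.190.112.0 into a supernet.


Original prefix: /23
Number of subnets: 2 = 2^1
New prefix = 23 - 1 = 22
Supernet: 178.190.112.0/22


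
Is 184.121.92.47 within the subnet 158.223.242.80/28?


Subnet network: 158.223.242.80
Test IP AND mask: 184.121.92.32
No, 184.121.92.47 is not in 158.223.242.80/28


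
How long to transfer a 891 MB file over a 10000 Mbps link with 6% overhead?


Effective throughput = 10000 * (1 - 6/100) = 9400 Mbps
File size in Mb = 891 * 8 = 7128 Mb
Time = 7128 / 9400
Time = 0.7583 seconds


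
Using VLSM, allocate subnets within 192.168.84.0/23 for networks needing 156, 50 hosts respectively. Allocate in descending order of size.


156 hosts -> /24 (254 usable): 192.168.84.0/24
50 hosts -> /26 (62 usable): 192.168.85.0/26
Allocation: 192.168.84.0/24 (156 hosts, 254 usable); 192.168.85.0/26 (50 hosts, 62 usable)


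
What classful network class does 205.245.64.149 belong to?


First octet: 205
Binary: 11001101
110xxxxx -> Class C (192-223)
Class C, default mask 255.255.255.0 (/24)


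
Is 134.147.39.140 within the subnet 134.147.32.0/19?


Subnet network: 134.147.32.0
Test IP AND mask: 134.147.32.0
Yes, 134.147.39.140 is in 134.147.32.0/19


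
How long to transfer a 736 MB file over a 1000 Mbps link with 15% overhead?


Effective throughput = 1000 * (1 - 15/100) = 850 Mbps
File size in Mb = 736 * 8 = 5888 Mb
Time = 5888 / 850
Time = 6.9271 seconds


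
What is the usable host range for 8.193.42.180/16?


Network: 8.193.0.0
Broadcast: 8.193.255.255
First usable = network + 1
Last usable = broadcast - 1
Range: 8.193.0.1 to 8.193.255.254


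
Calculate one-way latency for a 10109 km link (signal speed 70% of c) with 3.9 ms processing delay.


Speed = 0.7 * 3e5 km/s = 210000 km/s
Propagation delay = 10109 / 210000 = 0.0481 s = 48.1381 ms
Processing delay = 3.9 ms
Total one-way latency = 52.0381 ms


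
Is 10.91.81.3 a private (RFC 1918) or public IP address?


RFC 1918 private ranges:
  10.0.0.0/8 (10.0.0.0 - 10.255.255.255)
  172.16.0.0/12 (172.16.0.0 - 172.31.255.255)
  192.168.0.0/16 (192.168.0.0 - 192.168.255.255)
Private (in 10.0.0.0/8)


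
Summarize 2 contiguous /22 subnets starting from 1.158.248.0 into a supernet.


Original prefix: /22
Number of subnets: 2 = 2^1
New prefix = 22 - 1 = 21
Supernet: 1.158.248.0/21


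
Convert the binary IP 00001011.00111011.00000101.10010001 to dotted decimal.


00001011 = 11
00111011 = 59
00000101 = 5
10010001 = 145
IP: 11.59.5.145


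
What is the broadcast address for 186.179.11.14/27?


Network: 186.179.11.0/27
Host bits = 5
Set all host bits to 1:
Broadcast: 186.179.11.31


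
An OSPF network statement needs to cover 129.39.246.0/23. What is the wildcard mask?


Subnet mask: 255.255.254.0
Wildcard = 255.255.255.255 - subnet mask
255 - 255 = 0
255 - 255 = 0
255 - 254 = 1
255 - 0 = 255
Wildcard: 0.0.1.255


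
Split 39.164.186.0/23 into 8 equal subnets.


New prefix = 23 + 3 = 26
Each subnet has 64 addresses
  39.164.186.0/26
  39.164.186.64/26
  39.164.186.128/26
  39.164.186.192/26
  39.164.187.0/26
  39.164.187.64/26
  39.164.187.128/26
  39.164.187.192/26
Subnets: 39.164.186.0/26, 39.164.186.64/26, 39.164.186.128/26, 39.164.186.192/26, 39.164.187.0/26, 39.164.187.64/26, 39.164.187.128/26, 39.164.187.192/26


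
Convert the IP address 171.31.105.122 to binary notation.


171 = 10101011
31 = 00011111
105 = 01101001
122 = 01111010
Binary: 10101011.00011111.01101001.01111010


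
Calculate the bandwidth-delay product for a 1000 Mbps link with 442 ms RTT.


BDP = bandwidth * RTT
= 1000 Mbps * 442 ms
= 1000 * 1e6 * 442 / 1000 bits
= 442000000 bits
= 55250000 bytes
= 53955.0781 KB
BDP = 442000000 bits (55250000 bytes)


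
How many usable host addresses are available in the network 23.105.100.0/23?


Host bits = 32 - 23 = 9
Total addresses = 2^9 = 512
Usable = total - 2 (network and broadcast)
Usable hosts: 510


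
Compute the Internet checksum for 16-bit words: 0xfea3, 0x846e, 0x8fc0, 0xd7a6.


Sum all words (with carry folding):
+ 0xfea3 = 0xfea3
+ 0x846e = 0x8312
+ 0x8fc0 = 0x12d3
+ 0xd7a6 = 0xea79
One's complement: ~0xea79
Checksum = 0x1586


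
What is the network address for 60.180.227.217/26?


IP:   00111100.10110100.11100011.11011001
Mask: 11111111.11111111.11111111.11000000
AND operation:
Net:  00111100.10110100.11100011.11000000
Network: 60.180.227.192/26


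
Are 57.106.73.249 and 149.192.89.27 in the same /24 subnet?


Mask: 255.255.255.0
57.106.73.249 AND mask = 57.106.73.0
149.192.89.27 AND mask = 149.192.89.0
No, different subnets (57.106.73.0 vs 149.192.89.0)


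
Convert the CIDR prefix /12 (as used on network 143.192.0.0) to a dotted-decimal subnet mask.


/12 means 12 network bits, 20 host bits
Binary: 11111111111100000000000000000000
Mask: 255.240.0.0


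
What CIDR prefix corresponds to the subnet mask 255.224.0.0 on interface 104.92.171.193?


Binary: 11111111.11100000.00000000.00000000
Count leading 1s
Prefix: /11


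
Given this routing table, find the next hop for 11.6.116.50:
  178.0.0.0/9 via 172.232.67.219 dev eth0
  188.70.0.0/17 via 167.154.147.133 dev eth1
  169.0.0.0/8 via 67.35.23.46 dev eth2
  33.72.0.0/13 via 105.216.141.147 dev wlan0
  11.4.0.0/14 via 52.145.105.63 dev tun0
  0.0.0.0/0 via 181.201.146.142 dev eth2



Longest prefix match for 11.6.116.50:
  /9 178.0.0.0: no
  /17 188.70.0.0: no
  /8 169.0.0.0: no
  /13 33.72.0.0: no
  /14 11.4.0.0: MATCH
  /0 0.0.0.0: MATCH
Selected: next-hop 52.145.105.63 via tun0 (matched /14)


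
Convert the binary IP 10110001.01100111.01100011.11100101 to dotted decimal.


10110001 = 177
01100111 = 103
01100011 = 99
11100101 = 229
IP: 177.103.99.229


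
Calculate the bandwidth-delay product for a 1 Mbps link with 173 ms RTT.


BDP = bandwidth * RTT
= 1 Mbps * 173 ms
= 1 * 1e6 * 173 / 1000 bits
= 173000 bits
= 21625 bytes
= 21.1182 KB
BDP = 173000 bits (21625 bytes)


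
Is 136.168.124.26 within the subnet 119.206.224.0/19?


Subnet network: 119.206.224.0
Test IP AND mask: 136.168.96.0
No, 136.168.124.26 is not in 119.206.224.0/19


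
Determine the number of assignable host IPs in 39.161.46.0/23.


Host bits = 32 - 23 = 9
Total addresses = 2^9 = 512
Usable = total - 2 (network and broadcast)
Usable hosts: 510


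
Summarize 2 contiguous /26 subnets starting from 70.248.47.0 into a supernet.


Original prefix: /26
Number of subnets: 2 = 2^1
New prefix = 26 - 1 = 25
Supernet: 70.248.47.0/25


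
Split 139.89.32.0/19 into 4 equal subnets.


New prefix = 19 + 2 = 21
Each subnet has 2048 addresses
  139.89.32.0/21
  139.89.40.0/21
  139.89.48.0/21
  139.89.56.0/21
Subnets: 139.89.32.0/21, 139.89.40.0/21, 139.89.48.0/21, 139.89.56.0/21


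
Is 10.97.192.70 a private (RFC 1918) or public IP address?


RFC 1918 private ranges:
  10.0.0.0/8 (10.0.0.0 - 10.255.255.255)
  172.16.0.0/12 (172.16.0.0 - 172.31.255.255)
  192.168.0.0/16 (192.168.0.0 - 192.168.255.255)
Private (in 10.0.0.0/8)


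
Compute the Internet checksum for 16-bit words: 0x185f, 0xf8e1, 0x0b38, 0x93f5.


Sum all words (with carry folding):
+ 0x185f = 0x185f
+ 0xf8e1 = 0x1141
+ 0x0b38 = 0x1c79
+ 0x93f5 = 0xb06e
One's complement: ~0xb06e
Checksum = 0x4f91


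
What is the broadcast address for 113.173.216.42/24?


Network: 113.173.216.0/24
Host bits = 8
Set all host bits to 1:
Broadcast: 113.173.216.255


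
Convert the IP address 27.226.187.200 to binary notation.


27 = 00011011
226 = 11100010
187 = 10111011
200 = 11001000
Binary: 00011011.11100010.10111011.11001000


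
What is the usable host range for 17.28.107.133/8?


Network: 17.0.0.0
Broadcast: 17.255.255.255
First usable = network + 1
Last usable = broadcast - 1
Range: 17.0.0.1 to 17.255.255.254


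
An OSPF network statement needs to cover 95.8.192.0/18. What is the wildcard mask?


Subnet mask: 255.255.192.0
Wildcard = 255.255.255.255 - subnet mask
255 - 255 = 0
255 - 255 = 0
255 - 192 = 63
255 - 0 = 255
Wildcard: 0.0.63.255


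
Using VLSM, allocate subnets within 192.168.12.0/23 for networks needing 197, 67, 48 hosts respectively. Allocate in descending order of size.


197 hosts -> /24 (254 usable): 192.168.12.0/24
67 hosts -> /25 (126 usable): 192.168.13.0/25
48 hosts -> /26 (62 usable): 192.168.13.128/26
Allocation: 192.168.12.0/24 (197 hosts, 254 usable); 192.168.13.0/25 (67 hosts, 126 usable); 192.168.13.128/26 (48 hosts, 62 usable)


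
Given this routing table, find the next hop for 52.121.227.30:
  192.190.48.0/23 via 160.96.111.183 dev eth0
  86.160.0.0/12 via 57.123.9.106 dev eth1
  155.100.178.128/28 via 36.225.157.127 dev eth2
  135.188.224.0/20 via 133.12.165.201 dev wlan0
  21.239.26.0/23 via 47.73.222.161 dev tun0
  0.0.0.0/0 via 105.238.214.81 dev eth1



Longest prefix match for 52.121.227.30:
  /23 192.190.48.0: no
  /12 86.160.0.0: no
  /28 155.100.178.128: no
  /20 135.188.224.0: no
  /23 21.239.26.0: no
  /0 0.0.0.0: MATCH
Selected: next-hop 105.238.214.81 via eth1 (matched /0)


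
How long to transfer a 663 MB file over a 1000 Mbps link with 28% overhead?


Effective throughput = 1000 * (1 - 28/100) = 720 Mbps
File size in Mb = 663 * 8 = 5304 Mb
Time = 5304 / 720
Time = 7.3667 seconds


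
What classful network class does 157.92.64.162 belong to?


First octet: 157
Binary: 10011101
10xxxxxx -> Class B (128-191)
Class B, default mask 255.255.0.0 (/16)


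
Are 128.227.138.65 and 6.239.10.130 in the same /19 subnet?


Mask: 255.255.224.0
128.227.138.65 AND mask = 128.227.128.0
6.239.10.130 AND mask = 6.239.0.0
No, different subnets (128.227.128.0 vs 6.239.0.0)


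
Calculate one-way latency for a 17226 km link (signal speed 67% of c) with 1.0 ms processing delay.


Speed = 0.67 * 3e5 km/s = 201000 km/s
Propagation delay = 17226 / 201000 = 0.0857 s = 85.7015 ms
Processing delay = 1.0 ms
Total one-way latency = 86.7015 ms


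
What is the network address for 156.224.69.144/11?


IP:   10011100.11100000.01000101.10010000
Mask: 11111111.11100000.00000000.00000000
AND operation:
Net:  10011100.11100000.00000000.00000000
Network: 156.224.0.0/11


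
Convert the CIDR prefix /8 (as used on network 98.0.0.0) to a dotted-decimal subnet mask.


/8 means 8 network bits, 24 host bits
Binary: 11111111000000000000000000000000
Mask: 255.0.0.0


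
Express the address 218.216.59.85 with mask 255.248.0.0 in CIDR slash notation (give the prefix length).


Binary: 11111111.11111000.00000000.00000000
Count leading 1s
Prefix: /13


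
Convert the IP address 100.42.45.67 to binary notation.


100 = 01100100
42 = 00101010
45 = 00101101
67 = 01000011
Binary: 01100100.00101010.00101101.01000011


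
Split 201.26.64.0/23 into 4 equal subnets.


New prefix = 23 + 2 = 25
Each subnet has 128 addresses
  201.26.64.0/25
  201.26.64.128/25
  201.26.65.0/25
  201.26.65.128/25
Subnets: 201.26.64.0/25, 201.26.64.128/25, 201.26.65.0/25, 201.26.65.128/25


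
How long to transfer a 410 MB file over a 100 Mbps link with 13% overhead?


Effective throughput = 100 * (1 - 13/100) = 87 Mbps
File size in Mb = 410 * 8 = 3280 Mb
Time = 3280 / 87
Time = 37.7011 seconds


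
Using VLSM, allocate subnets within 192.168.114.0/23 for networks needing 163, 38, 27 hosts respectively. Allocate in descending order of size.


163 hosts -> /24 (254 usable): 192.168.114.0/24
38 hosts -> /26 (62 usable): 192.168.115.0/26
27 hosts -> /27 (30 usable): 192.168.115.64/27
Allocation: 192.168.114.0/24 (163 hosts, 254 usable); 192.168.115.0/26 (38 hosts, 62 usable); 192.168.115.64/27 (27 hosts, 30 usable)


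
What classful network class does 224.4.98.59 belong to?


First octet: 224
Binary: 11100000
1110xxxx -> Class D (224-239)
Class D (multicast), default mask N/A


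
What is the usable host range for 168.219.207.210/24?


Network: 168.219.207.0
Broadcast: 168.219.207.255
First usable = network + 1
Last usable = broadcast - 1
Range: 168.219.207.1 to 168.219.207.254


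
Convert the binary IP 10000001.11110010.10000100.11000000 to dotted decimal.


10000001 = 129
11110010 = 242
10000100 = 132
11000000 = 192
IP: 129.242.132.192


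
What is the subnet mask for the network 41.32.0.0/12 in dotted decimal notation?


/12 means 12 network bits, 20 host bits
Binary: 11111111111100000000000000000000
Mask: 255.240.0.0


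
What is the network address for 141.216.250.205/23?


IP:   10001101.11011000.11111010.11001101
Mask: 11111111.11111111.11111110.00000000
AND operation:
Net:  10001101.11011000.11111010.00000000
Network: 141.216.250.0/23
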